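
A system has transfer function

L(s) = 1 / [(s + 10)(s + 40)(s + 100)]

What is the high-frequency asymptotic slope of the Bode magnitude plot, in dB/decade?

-60 dB/decade

Each pole contributes −20 dB/decade at high frequency; each zero contributes +20 dB/decade.
Net: 0 zero(s) − 3 pole(s) → -60 dB/decade.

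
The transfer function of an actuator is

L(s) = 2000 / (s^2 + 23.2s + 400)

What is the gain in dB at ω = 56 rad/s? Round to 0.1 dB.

-3.6 dB

At s = jω = j56:
quadratic: (j56)² + 23.2·j56 + 400 = -2736 + j1299.2 → |·| ≈ 3028.8, ∠ ≈ 154.60°
|L| = 2000 / 3028.8 ≈ 0.66033
Gain = 20 log₁₀(0.66033) ≈ -3.60 dB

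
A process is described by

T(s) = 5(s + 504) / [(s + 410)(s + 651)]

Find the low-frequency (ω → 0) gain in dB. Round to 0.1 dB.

T(0) = 5·504 / (410·651) ≈ 0.0094414
20 log₁₀(0.0094414) ≈ -40.50 dB

-40.5 dB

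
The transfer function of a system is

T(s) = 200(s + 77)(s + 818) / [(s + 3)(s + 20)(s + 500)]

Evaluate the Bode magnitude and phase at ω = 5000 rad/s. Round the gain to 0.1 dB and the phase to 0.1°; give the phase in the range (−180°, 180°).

At s = jω = j5000:
zero (s+77): 77 + j5000 → |·| = √(77²+5000²) = √25005929 ≈ 5000.6, ∠ = arctan(5000/77) ≈ 89.12°
zero (s+818): 818 + j5000 → |·| = √(818²+5000²) = √25669124 ≈ 5066.5, ∠ = arctan(5000/818) ≈ 80.71°
pole (s+3): 3 + j5000 → |·| = √(3²+5000²) = √25000009 ≈ 5000, ∠ = arctan(5000/3) ≈ 89.97°
pole (s+20): 20 + j5000 → |·| = √(20²+5000²) = √25000400 ≈ 5000, ∠ = arctan(5000/20) ≈ 89.77°
pole (s+500): 500 + j5000 → |·| = √(500²+5000²) = √25250000 ≈ 5024.9, ∠ = arctan(5000/500) ≈ 84.29°
|T| = 200 · 2.5336e+07 / 1.2562e+11 ≈ 0.040338
Gain = 20 log₁₀(0.040338) ≈ -27.89 dB
∠T = 169.83° − 264.03° = -94.20°

-27.9 dB, -94.2°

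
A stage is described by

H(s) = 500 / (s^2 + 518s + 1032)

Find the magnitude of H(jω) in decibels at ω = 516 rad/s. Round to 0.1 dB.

Substitute s = j516:
Numerator: 500 = 500 + j0
Denominator: (j516)^2 + 518(j516) + 1032 = -265224 + j267288
|N| = √(500² + 0²) ≈ 500, ∠N ≈ 0.00°
|D| = √(265224² + 267288²) ≈ 3.7655e+05, ∠D ≈ 134.78°
|H| = 500 / 3.7655e+05 ≈ 0.0013278
Gain = 20 log₁₀(0.0013278) ≈ -57.54 dB

-57.5 dB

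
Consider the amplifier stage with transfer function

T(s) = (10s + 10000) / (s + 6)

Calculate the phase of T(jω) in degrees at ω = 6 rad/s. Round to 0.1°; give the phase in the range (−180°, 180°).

Substitute s = j6:
Numerator: 10(j6) + 10000 = 10000 + j60
Denominator: (j6) + 6 = 6 + j6
|N| = √(10000² + 60²) ≈ 10000, ∠N ≈ 0.34°
|D| = √(6² + 6²) ≈ 8.4853, ∠D ≈ 45.00°
∠T = 0.34° − 45.00° = -44.66°

-44.7°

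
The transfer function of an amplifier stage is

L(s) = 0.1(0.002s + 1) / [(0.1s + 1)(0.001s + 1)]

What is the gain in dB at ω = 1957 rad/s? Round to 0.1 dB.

-60.5 dB

At ω = 1957 rad/s:
zero (1 + j1957·0.002) = 1 + j3.914 → |·| ≈ 4.0397, ∠ ≈ 75.67°
pole (1 + j1957·0.1) = 1 + j195.7 → |·| ≈ 195.7, ∠ ≈ 89.71°
pole (1 + j1957·0.001) = 1 + j1.957 → |·| ≈ 2.1977, ∠ ≈ 62.93°
|L| = 0.1 · 4.0397 / (195.7 · 2.1977) ≈ 0.00093927
Gain = 20 log₁₀(0.00093927) ≈ -60.54 dB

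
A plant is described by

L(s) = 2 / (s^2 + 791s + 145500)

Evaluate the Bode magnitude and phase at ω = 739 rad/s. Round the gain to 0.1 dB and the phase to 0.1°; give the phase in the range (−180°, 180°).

Substitute s = j739:
Numerator: 2 = 2 + j0
Denominator: (j739)^2 + 791(j739) + 145500 = -400621 + j584549
|N| = √(2² + 0²) ≈ 2, ∠N ≈ 0.00°
|D| = √(400621² + 584549²) ≈ 7.0866e+05, ∠D ≈ 124.42°
|L| = 2 / 7.0866e+05 ≈ 2.8222e-06
Gain = 20 log₁₀(2.8222e-06) ≈ -110.99 dB
∠L = 0.00° − 124.42° = -124.42°

-111.0 dB, -124.4°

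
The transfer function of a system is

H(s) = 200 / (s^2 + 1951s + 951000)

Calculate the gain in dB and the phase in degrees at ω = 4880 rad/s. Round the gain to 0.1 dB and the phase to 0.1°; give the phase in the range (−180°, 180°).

-101.9 dB, -157.4°

Substitute s = j4880:
Numerator: 200 = 200 + j0
Denominator: (j4880)^2 + 1951(j4880) + 951000 = -22863400 + j9520880
|N| = √(200² + 0²) ≈ 200, ∠N ≈ 0.00°
|D| = √(22863400² + 9520880²) ≈ 2.4767e+07, ∠D ≈ 157.39°
|H| = 200 / 2.4767e+07 ≈ 8.0753e-06
Gain = 20 log₁₀(8.0753e-06) ≈ -101.86 dB
∠H = 0.00° − 157.39° = -157.39°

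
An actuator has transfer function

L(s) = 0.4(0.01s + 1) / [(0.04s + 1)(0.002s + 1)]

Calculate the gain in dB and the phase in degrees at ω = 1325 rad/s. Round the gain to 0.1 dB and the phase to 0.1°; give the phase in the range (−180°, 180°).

-29.0 dB, -72.6°

At ω = 1325 rad/s:
zero (1 + j1325·0.01) = 1 + j13.25 → |·| ≈ 13.288, ∠ ≈ 85.68°
pole (1 + j1325·0.04) = 1 + j53 → |·| ≈ 53.009, ∠ ≈ 88.92°
pole (1 + j1325·0.002) = 1 + j2.65 → |·| ≈ 2.8324, ∠ ≈ 69.33°
|L| = 0.4 · 13.288 / (53.009 · 2.8324) ≈ 0.035401
Gain = 20 log₁₀(0.035401) ≈ -29.02 dB
∠L = (85.68°) − (88.92° + 69.33°) = -72.57°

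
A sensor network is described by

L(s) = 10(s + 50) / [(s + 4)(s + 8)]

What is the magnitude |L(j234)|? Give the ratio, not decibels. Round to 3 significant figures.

At s = jω = j234:
zero (s+50): 50 + j234 → |·| = √(50²+234²) = √57256 ≈ 239.28, ∠ = arctan(234/50) ≈ 77.94°
pole (s+4): 4 + j234 → |·| = √(4²+234²) = √54772 ≈ 234.03, ∠ = arctan(234/4) ≈ 89.02°
pole (s+8): 8 + j234 → |·| = √(8²+234²) = √54820 ≈ 234.14, ∠ = arctan(234/8) ≈ 88.04°
|L| = 10 · 239.28 / 54796 ≈ 0.043667

0.0437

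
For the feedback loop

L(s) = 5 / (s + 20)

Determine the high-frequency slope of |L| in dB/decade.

-20 dB/decade

Each pole contributes −20 dB/decade at high frequency; each zero contributes +20 dB/decade.
Net: 0 zero(s) − 1 pole(s) → -20 dB/decade.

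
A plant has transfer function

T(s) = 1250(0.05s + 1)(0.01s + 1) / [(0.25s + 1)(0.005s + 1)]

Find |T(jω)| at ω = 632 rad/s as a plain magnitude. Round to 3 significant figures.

At ω = 632 rad/s:
zero (1 + j632·0.05) = 1 + j31.6 → |·| ≈ 31.616, ∠ ≈ 88.19°
zero (1 + j632·0.01) = 1 + j6.32 → |·| ≈ 6.3986, ∠ ≈ 81.01°
pole (1 + j632·0.25) = 1 + j158 → |·| ≈ 158, ∠ ≈ 89.64°
pole (1 + j632·0.005) = 1 + j3.16 → |·| ≈ 3.3145, ∠ ≈ 72.44°
|T| = 1250 · 31.616 · 6.3986 / (158 · 3.3145) ≈ 482.87

483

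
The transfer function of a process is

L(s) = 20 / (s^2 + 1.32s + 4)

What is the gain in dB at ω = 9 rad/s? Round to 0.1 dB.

At s = jω = j9:
quadratic: (j9)² + 1.32·j9 + 4 = -77 + j11.88 → |·| ≈ 77.911, ∠ ≈ 171.23°
|L| = 20 / 77.911 ≈ 0.2567
Gain = 20 log₁₀(0.2567) ≈ -11.81 dB

-11.8 dB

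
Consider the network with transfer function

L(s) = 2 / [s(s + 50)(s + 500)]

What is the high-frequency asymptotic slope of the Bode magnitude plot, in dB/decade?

-60 dB/decade

Each pole contributes −20 dB/decade at high frequency; each zero contributes +20 dB/decade.
Net: 0 zero(s) − 3 pole(s) → -60 dB/decade.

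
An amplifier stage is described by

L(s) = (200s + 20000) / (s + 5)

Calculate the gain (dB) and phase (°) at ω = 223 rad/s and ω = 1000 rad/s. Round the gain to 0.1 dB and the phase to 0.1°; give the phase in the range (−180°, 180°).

ω = 223: 46.8 dB, -22.9°; ω = 1000: 46.1 dB, -5.4°

Substitute s = j223:
Numerator: 200(j223) + 20000 = 20000 + j44600
Denominator: (j223) + 5 = 5 + j223
|N| = √(20000² + 44600²) ≈ 48879, ∠N ≈ 65.85°
|D| = √(5² + 223²) ≈ 223.06, ∠D ≈ 88.72°
|L| = 48879 / 223.06 ≈ 219.13
Gain = 20 log₁₀(219.13) ≈ 46.81 dB
∠L = 65.85° − 88.72° = -22.87°

Substitute s = j1000:
Numerator: 200(j1000) + 20000 = 20000 + j200000
Denominator: (j1000) + 5 = 5 + j1000
|N| = √(20000² + 200000²) ≈ 2.01e+05, ∠N ≈ 84.29°
|D| = √(5² + 1000²) ≈ 1000, ∠D ≈ 89.71°
|L| = 2.01e+05 / 1000 ≈ 201
Gain = 20 log₁₀(201) ≈ 46.06 dB
∠L = 84.29° − 89.71° = -5.42°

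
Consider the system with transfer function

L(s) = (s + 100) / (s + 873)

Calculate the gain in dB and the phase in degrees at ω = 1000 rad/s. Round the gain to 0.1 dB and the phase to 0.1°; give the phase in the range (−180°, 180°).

-2.4 dB, 35.4°

Substitute s = j1000:
Numerator: (j1000) + 100 = 100 + j1000
Denominator: (j1000) + 873 = 873 + j1000
|N| = √(100² + 1000²) ≈ 1005, ∠N ≈ 84.29°
|D| = √(873² + 1000²) ≈ 1327.5, ∠D ≈ 48.88°
|L| = 1005 / 1327.5 ≈ 0.75706
Gain = 20 log₁₀(0.75706) ≈ -2.42 dB
∠L = 84.29° − 48.88° = 35.41°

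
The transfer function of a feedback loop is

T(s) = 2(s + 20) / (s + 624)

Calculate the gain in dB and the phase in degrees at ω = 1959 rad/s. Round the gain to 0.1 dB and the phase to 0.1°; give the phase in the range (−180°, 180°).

5.6 dB, 17.1°

At s = jω = j1959:
zero (s+20): 20 + j1959 → |·| = √(20²+1959²) = √3838081 ≈ 1959.1, ∠ = arctan(1959/20) ≈ 89.42°
pole (s+624): 624 + j1959 → |·| = √(624²+1959²) = √4227057 ≈ 2056, ∠ = arctan(1959/624) ≈ 72.33°
|T| = 2 · 1959.1 / 2056 ≈ 1.9057
Gain = 20 log₁₀(1.9057) ≈ 5.60 dB
∠T = 89.42° − 72.33° = 17.09°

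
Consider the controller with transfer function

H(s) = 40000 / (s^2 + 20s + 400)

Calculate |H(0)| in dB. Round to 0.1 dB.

40.0 dB

H(0) = 40000 / 400 = 100
20 log₁₀(100) ≈ 40.00 dB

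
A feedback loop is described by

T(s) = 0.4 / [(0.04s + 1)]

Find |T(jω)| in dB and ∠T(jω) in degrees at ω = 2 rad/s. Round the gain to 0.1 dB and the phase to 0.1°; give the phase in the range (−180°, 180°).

At ω = 2 rad/s:
pole (1 + j2·0.04) = 1 + j0.08 → |·| ≈ 1.0032, ∠ ≈ 4.57°
|T| = 0.4 · 1 / (1.0032) ≈ 0.39872
Gain = 20 log₁₀(0.39872) ≈ -7.99 dB
∠T = (0°) − (4.57°) = -4.57°

-8.0 dB, -4.6°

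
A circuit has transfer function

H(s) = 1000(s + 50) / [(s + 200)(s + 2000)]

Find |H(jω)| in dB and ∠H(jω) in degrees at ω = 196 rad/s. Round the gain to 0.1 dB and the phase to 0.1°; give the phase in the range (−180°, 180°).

-8.9 dB, 25.7°

At s = jω = j196:
zero (s+50): 50 + j196 → |·| = √(50²+196²) = √40916 ≈ 202.28, ∠ = arctan(196/50) ≈ 75.69°
pole (s+200): 200 + j196 → |·| = √(200²+196²) = √78416 ≈ 280.03, ∠ = arctan(196/200) ≈ 44.42°
pole (s+2000): 2000 + j196 → |·| = √(2000²+196²) = √4038416 ≈ 2009.6, ∠ = arctan(196/2000) ≈ 5.60°
|H| = 1000 · 202.28 / 5.6275e+05 ≈ 0.35945
Gain = 20 log₁₀(0.35945) ≈ -8.89 dB
∠H = 75.69° − 50.02° = 25.67°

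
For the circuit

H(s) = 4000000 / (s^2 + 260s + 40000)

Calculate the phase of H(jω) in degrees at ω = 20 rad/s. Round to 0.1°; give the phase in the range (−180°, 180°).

At s = jω = j20:
quadratic: (j20)² + 260·j20 + 40000 = 39600 + j5200 → |·| ≈ 39940, ∠ ≈ 7.48°
∠H = 0.00° − 7.48° = -7.48°

-7.5°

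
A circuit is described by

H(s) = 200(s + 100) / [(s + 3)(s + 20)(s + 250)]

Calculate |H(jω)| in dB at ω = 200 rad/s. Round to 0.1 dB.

At s = jω = j200:
zero (s+100): 100 + j200 → |·| = √(100²+200²) = √50000 ≈ 223.61, ∠ = arctan(200/100) ≈ 63.43°
pole (s+3): 3 + j200 → |·| = √(3²+200²) = √40009 ≈ 200.02, ∠ = arctan(200/3) ≈ 89.14°
pole (s+20): 20 + j200 → |·| = √(20²+200²) = √40400 ≈ 201, ∠ = arctan(200/20) ≈ 84.29°
pole (s+250): 250 + j200 → |·| = √(250²+200²) = √102500 ≈ 320.16, ∠ = arctan(200/250) ≈ 38.66°
|H| = 200 · 223.61 / 1.2872e+07 ≈ 0.0034744
Gain = 20 log₁₀(0.0034744) ≈ -49.18 dB

-49.2 dB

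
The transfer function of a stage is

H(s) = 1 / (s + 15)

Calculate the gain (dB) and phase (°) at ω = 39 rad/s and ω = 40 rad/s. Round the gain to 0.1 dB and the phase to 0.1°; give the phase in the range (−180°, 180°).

Substitute s = j39:
Numerator: 1 = 1 + j0
Denominator: (j39) + 15 = 15 + j39
|N| = √(1² + 0²) ≈ 1, ∠N ≈ 0.00°
|D| = √(15² + 39²) ≈ 41.785, ∠D ≈ 68.96°
|H| = 1 / 41.785 ≈ 0.023932
Gain = 20 log₁₀(0.023932) ≈ -32.42 dB
∠H = 0.00° − 68.96° = -68.96°

Substitute s = j40:
Numerator: 1 = 1 + j0
Denominator: (j40) + 15 = 15 + j40
|N| = √(1² + 0²) ≈ 1, ∠N ≈ 0.00°
|D| = √(15² + 40²) ≈ 42.72, ∠D ≈ 69.44°
|H| = 1 / 42.72 ≈ 0.023408
Gain = 20 log₁₀(0.023408) ≈ -32.61 dB
∠H = 0.00° − 69.44° = -69.44°

ω = 39: -32.4 dB, -69.0°; ω = 40: -32.6 dB, -69.4°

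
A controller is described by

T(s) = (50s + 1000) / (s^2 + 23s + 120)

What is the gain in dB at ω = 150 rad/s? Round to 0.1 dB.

Substitute s = j150:
Numerator: 50(j150) + 1000 = 1000 + j7500
Denominator: (j150)^2 + 23(j150) + 120 = -22380 + j3450
|N| = √(1000² + 7500²) ≈ 7566.4, ∠N ≈ 82.41°
|D| = √(22380² + 3450²) ≈ 22644, ∠D ≈ 171.24°
|T| = 7566.4 / 22644 ≈ 0.33415
Gain = 20 log₁₀(0.33415) ≈ -9.52 dB

-9.5 dB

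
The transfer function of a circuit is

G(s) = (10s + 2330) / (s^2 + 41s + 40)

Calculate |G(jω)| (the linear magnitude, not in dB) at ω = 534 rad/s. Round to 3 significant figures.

Substitute s = j534:
Numerator: 10(j534) + 2330 = 2330 + j5340
Denominator: (j534)^2 + 41(j534) + 40 = -285116 + j21894
|N| = √(2330² + 5340²) ≈ 5826.2, ∠N ≈ 66.43°
|D| = √(285116² + 21894²) ≈ 2.8596e+05, ∠D ≈ 175.61°
|G| = 5826.2 / 2.8596e+05 ≈ 0.020374

0.0204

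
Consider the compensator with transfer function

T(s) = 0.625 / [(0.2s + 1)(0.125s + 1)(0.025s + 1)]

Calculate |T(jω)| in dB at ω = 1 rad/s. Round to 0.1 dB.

At ω = 1 rad/s:
pole (1 + j1·0.2) = 1 + j0.2 → |·| ≈ 1.0198, ∠ ≈ 11.31°
pole (1 + j1·0.125) = 1 + j0.125 → |·| ≈ 1.0078, ∠ ≈ 7.13°
pole (1 + j1·0.025) = 1 + j0.025 → |·| ≈ 1.0003, ∠ ≈ 1.43°
|T| = 0.625 · 1 / (1.0198 · 1.0078 · 1.0003) ≈ 0.60794
Gain = 20 log₁₀(0.60794) ≈ -4.32 dB

-4.3 dB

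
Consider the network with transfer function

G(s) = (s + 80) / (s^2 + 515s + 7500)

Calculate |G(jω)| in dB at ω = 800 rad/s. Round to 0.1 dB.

-59.5 dB

Substitute s = j800:
Numerator: (j800) + 80 = 80 + j800
Denominator: (j800)^2 + 515(j800) + 7500 = -632500 + j412000
|N| = √(80² + 800²) ≈ 803.99, ∠N ≈ 84.29°
|D| = √(632500² + 412000²) ≈ 7.5485e+05, ∠D ≈ 146.92°
|G| = 803.99 / 7.5485e+05 ≈ 0.0010651
Gain = 20 log₁₀(0.0010651) ≈ -59.45 dB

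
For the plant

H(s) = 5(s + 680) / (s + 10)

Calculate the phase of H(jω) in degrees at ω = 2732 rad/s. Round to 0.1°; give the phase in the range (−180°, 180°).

At s = jω = j2732:
zero (s+680): 680 + j2732 → |·| = √(680²+2732²) = √7926224 ≈ 2815.4, ∠ = arctan(2732/680) ≈ 76.02°
pole (s+10): 10 + j2732 → |·| = √(10²+2732²) = √7463924 ≈ 2732, ∠ = arctan(2732/10) ≈ 89.79°
∠H = 76.02° − 89.79° = -13.77°

-13.8°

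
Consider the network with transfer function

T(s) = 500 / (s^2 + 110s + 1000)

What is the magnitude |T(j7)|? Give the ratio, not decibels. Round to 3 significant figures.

Substitute s = j7:
Numerator: 500 = 500 + j0
Denominator: (j7)^2 + 110(j7) + 1000 = 951 + j770
|N| = √(500² + 0²) ≈ 500, ∠N ≈ 0.00°
|D| = √(951² + 770²) ≈ 1223.6, ∠D ≈ 39.00°
|T| = 500 / 1223.6 ≈ 0.40863

0.409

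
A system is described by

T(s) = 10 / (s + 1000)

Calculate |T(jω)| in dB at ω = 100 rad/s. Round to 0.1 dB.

Substitute s = j100:
Numerator: 10 = 10 + j0
Denominator: (j100) + 1000 = 1000 + j100
|N| = √(10² + 0²) ≈ 10, ∠N ≈ 0.00°
|D| = √(1000² + 100²) ≈ 1005, ∠D ≈ 5.71°
|T| = 10 / 1005 ≈ 0.0099502
Gain = 20 log₁₀(0.0099502) ≈ -40.04 dB

-40.0 dB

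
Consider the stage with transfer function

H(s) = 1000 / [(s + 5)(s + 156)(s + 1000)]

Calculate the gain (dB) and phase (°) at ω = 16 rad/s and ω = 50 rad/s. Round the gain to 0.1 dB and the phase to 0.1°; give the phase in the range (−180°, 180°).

At s = jω = j16:
pole (s+5): 5 + j16 → |·| = √(5²+16²) = √281 ≈ 16.763, ∠ = arctan(16/5) ≈ 72.65°
pole (s+156): 156 + j16 → |·| = √(156²+16²) = √24592 ≈ 156.82, ∠ = arctan(16/156) ≈ 5.86°
pole (s+1000): 1000 + j16 → |·| = √(1000²+16²) = √1000256 ≈ 1000.1, ∠ = arctan(16/1000) ≈ 0.92°
|H| = 1000 / 2.629e+06 ≈ 0.00038037
Gain = 20 log₁₀(0.00038037) ≈ -68.40 dB
∠H = 0.00° − 79.43° = -79.43°

At s = jω = j50:
pole (s+5): 5 + j50 → |·| = √(5²+50²) = √2525 ≈ 50.249, ∠ = arctan(50/5) ≈ 84.29°
pole (s+156): 156 + j50 → |·| = √(156²+50²) = √26836 ≈ 163.82, ∠ = arctan(50/156) ≈ 17.77°
pole (s+1000): 1000 + j50 → |·| = √(1000²+50²) = √1002500 ≈ 1001.2, ∠ = arctan(50/1000) ≈ 2.86°
|H| = 1000 / 8.2417e+06 ≈ 0.00012133
Gain = 20 log₁₀(0.00012133) ≈ -78.32 dB
∠H = 0.00° − 104.92° = -104.92°

ω = 16: -68.4 dB, -79.4°; ω = 50: -78.3 dB, -104.9°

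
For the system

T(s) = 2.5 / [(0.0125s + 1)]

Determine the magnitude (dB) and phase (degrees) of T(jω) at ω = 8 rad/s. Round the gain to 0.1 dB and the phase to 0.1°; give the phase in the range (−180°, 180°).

7.9 dB, -5.7°

At ω = 8 rad/s:
pole (1 + j8·0.0125) = 1 + j0.1 → |·| ≈ 1.005, ∠ ≈ 5.71°
|T| = 2.5 · 1 / (1.005) ≈ 2.4876
Gain = 20 log₁₀(2.4876) ≈ 7.92 dB
∠T = (0°) − (5.71°) = -5.71°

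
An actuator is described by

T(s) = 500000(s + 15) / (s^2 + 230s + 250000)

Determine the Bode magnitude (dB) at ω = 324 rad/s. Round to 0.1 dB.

At s = jω = j324:
zero (s+15): 15 + j324 → |·| = √(15²+324²) = √105201 ≈ 324.35, ∠ = arctan(324/15) ≈ 87.35°
quadratic: (j324)² + 230·j324 + 250000 = 145024 + j74520 → |·| ≈ 1.6305e+05, ∠ ≈ 27.20°
|T| = 500000 · 324.35 / 1.6305e+05 ≈ 994.63
Gain = 20 log₁₀(994.63) ≈ 59.95 dB

60.0 dB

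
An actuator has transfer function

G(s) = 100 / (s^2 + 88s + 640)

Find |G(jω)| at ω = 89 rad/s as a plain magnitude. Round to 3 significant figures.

0.00935

Substitute s = j89:
Numerator: 100 = 100 + j0
Denominator: (j89)^2 + 88(j89) + 640 = -7281 + j7832
|N| = √(100² + 0²) ≈ 100, ∠N ≈ 0.00°
|D| = √(7281² + 7832²) ≈ 10694, ∠D ≈ 132.91°
|G| = 100 / 10694 ≈ 0.009351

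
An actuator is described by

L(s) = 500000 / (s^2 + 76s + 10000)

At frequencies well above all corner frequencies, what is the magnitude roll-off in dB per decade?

Each pole contributes −20 dB/decade at high frequency; each zero contributes +20 dB/decade.
Net: 0 zero(s) − 2 pole(s) → -40 dB/decade.

-40 dB/decade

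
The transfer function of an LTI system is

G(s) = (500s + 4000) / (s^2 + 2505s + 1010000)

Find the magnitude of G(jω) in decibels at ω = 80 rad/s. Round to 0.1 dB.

-28.1 dB

Substitute s = j80:
Numerator: 500(j80) + 4000 = 4000 + j40000
Denominator: (j80)^2 + 2505(j80) + 1010000 = 1003600 + j200400
|N| = √(4000² + 40000²) ≈ 40200, ∠N ≈ 84.29°
|D| = √(1003600² + 200400²) ≈ 1.0234e+06, ∠D ≈ 11.29°
|G| = 40200 / 1.0234e+06 ≈ 0.039281
Gain = 20 log₁₀(0.039281) ≈ -28.12 dB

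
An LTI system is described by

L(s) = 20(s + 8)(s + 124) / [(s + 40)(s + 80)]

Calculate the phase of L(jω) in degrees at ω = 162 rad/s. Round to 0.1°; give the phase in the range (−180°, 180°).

At s = jω = j162:
zero (s+8): 8 + j162 → |·| = √(8²+162²) = √26308 ≈ 162.2, ∠ = arctan(162/8) ≈ 87.17°
zero (s+124): 124 + j162 → |·| = √(124²+162²) = √41620 ≈ 204.01, ∠ = arctan(162/124) ≈ 52.57°
pole (s+40): 40 + j162 → |·| = √(40²+162²) = √27844 ≈ 166.87, ∠ = arctan(162/40) ≈ 76.13°
pole (s+80): 80 + j162 → |·| = √(80²+162²) = √32644 ≈ 180.68, ∠ = arctan(162/80) ≈ 63.72°
∠L = 139.74° − 139.85° = -0.11°

-0.1°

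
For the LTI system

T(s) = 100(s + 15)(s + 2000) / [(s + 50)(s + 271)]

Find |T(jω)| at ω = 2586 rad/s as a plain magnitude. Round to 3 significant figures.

At s = jω = j2586:
zero (s+15): 15 + j2586 → |·| = √(15²+2586²) = √6687621 ≈ 2586, ∠ = arctan(2586/15) ≈ 89.67°
zero (s+2000): 2000 + j2586 → |·| = √(2000²+2586²) = √10687396 ≈ 3269.2, ∠ = arctan(2586/2000) ≈ 52.28°
pole (s+50): 50 + j2586 → |·| = √(50²+2586²) = √6689896 ≈ 2586.5, ∠ = arctan(2586/50) ≈ 88.89°
pole (s+271): 271 + j2586 → |·| = √(271²+2586²) = √6760837 ≈ 2600.2, ∠ = arctan(2586/271) ≈ 84.02°
|T| = 100 · 8.4542e+06 / 6.7254e+06 ≈ 125.71

126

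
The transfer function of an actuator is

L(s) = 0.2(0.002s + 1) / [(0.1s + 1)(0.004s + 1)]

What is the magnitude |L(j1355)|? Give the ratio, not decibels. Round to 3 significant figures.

At ω = 1355 rad/s:
zero (1 + j1355·0.002) = 1 + j2.71 → |·| ≈ 2.8886, ∠ ≈ 69.75°
pole (1 + j1355·0.1) = 1 + j135.5 → |·| ≈ 135.5, ∠ ≈ 89.58°
pole (1 + j1355·0.004) = 1 + j5.42 → |·| ≈ 5.5115, ∠ ≈ 79.55°
|L| = 0.2 · 2.8886 / (135.5 · 5.5115) ≈ 0.00077359

0.000774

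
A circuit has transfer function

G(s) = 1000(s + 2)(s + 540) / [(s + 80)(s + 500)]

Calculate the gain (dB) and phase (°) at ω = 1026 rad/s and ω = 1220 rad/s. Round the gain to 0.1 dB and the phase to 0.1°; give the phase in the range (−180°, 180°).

ω = 1026: 60.1 dB, 2.6°; ω = 1220: 60.1 dB, 2.1°

At s = jω = j1026:
zero (s+2): 2 + j1026 → |·| = √(2²+1026²) = √1052680 ≈ 1026, ∠ = arctan(1026/2) ≈ 89.89°
zero (s+540): 540 + j1026 → |·| = √(540²+1026²) = √1344276 ≈ 1159.4, ∠ = arctan(1026/540) ≈ 62.24°
pole (s+80): 80 + j1026 → |·| = √(80²+1026²) = √1059076 ≈ 1029.1, ∠ = arctan(1026/80) ≈ 85.54°
pole (s+500): 500 + j1026 → |·| = √(500²+1026²) = √1302676 ≈ 1141.3, ∠ = arctan(1026/500) ≈ 64.02°
|G| = 1000 · 1.1895e+06 / 1.1745e+06 ≈ 1012.8
Gain = 20 log₁₀(1012.8) ≈ 60.11 dB
∠G = 152.13° − 149.56° = 2.57°

At s = jω = j1220:
zero (s+2): 2 + j1220 → |·| = √(2²+1220²) = √1488404 ≈ 1220, ∠ = arctan(1220/2) ≈ 89.91°
zero (s+540): 540 + j1220 → |·| = √(540²+1220²) = √1780000 ≈ 1334.2, ∠ = arctan(1220/540) ≈ 66.12°
pole (s+80): 80 + j1220 → |·| = √(80²+1220²) = √1494800 ≈ 1222.6, ∠ = arctan(1220/80) ≈ 86.25°
pole (s+500): 500 + j1220 → |·| = √(500²+1220²) = √1738400 ≈ 1318.5, ∠ = arctan(1220/500) ≈ 67.71°
|G| = 1000 · 1.6277e+06 / 1.612e+06 ≈ 1009.7
Gain = 20 log₁₀(1009.7) ≈ 60.08 dB
∠G = 156.03° − 153.96° = 2.07°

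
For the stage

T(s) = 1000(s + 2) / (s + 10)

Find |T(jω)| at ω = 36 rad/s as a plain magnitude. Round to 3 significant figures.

965

At s = jω = j36:
zero (s+2): 2 + j36 → |·| = √(2²+36²) = √1300 ≈ 36.056, ∠ = arctan(36/2) ≈ 86.82°
pole (s+10): 10 + j36 → |·| = √(10²+36²) = √1396 ≈ 37.363, ∠ = arctan(36/10) ≈ 74.48°
|T| = 1000 · 36.056 / 37.363 ≈ 965.02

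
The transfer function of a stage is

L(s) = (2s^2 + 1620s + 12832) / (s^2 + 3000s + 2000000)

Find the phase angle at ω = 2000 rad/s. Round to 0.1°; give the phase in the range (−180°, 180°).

49.5°

Substitute s = j2000:
Numerator: 2(j2000)^2 + 1620(j2000) + 12832 = -7987168 + j3240000
Denominator: (j2000)^2 + 3000(j2000) + 2000000 = -2000000 + j6000000
|N| = √(7987168² + 3240000²) ≈ 8.6193e+06, ∠N ≈ 157.92°
|D| = √(2000000² + 6000000²) ≈ 6.3246e+06, ∠D ≈ 108.43°
∠L = 157.92° − 108.43° = 49.49°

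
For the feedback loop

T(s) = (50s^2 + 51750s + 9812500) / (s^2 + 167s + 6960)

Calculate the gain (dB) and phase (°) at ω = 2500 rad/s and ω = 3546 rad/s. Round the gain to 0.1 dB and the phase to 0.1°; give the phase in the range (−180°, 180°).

ω = 2500: 34.4 dB, -19.3°; ω = 3546: 34.2 dB, -13.8°

Substitute s = j2500:
Numerator: 50(j2500)^2 + 51750(j2500) + 9812500 = -302687500 + j129375000
Denominator: (j2500)^2 + 167(j2500) + 6960 = -6243040 + j417500
|N| = √(302687500² + 129375000²) ≈ 3.2918e+08, ∠N ≈ 156.86°
|D| = √(6243040² + 417500²) ≈ 6.257e+06, ∠D ≈ 176.17°
|T| = 3.2918e+08 / 6.257e+06 ≈ 52.61
Gain = 20 log₁₀(52.61) ≈ 34.42 dB
∠T = 156.86° − 176.17° = -19.31°

Substitute s = j3546:
Numerator: 50(j3546)^2 + 51750(j3546) + 9812500 = -618893300 + j183505500
Denominator: (j3546)^2 + 167(j3546) + 6960 = -12567156 + j592182
|N| = √(618893300² + 183505500²) ≈ 6.4553e+08, ∠N ≈ 163.48°
|D| = √(12567156² + 592182²) ≈ 1.2581e+07, ∠D ≈ 177.30°
|T| = 6.4553e+08 / 1.2581e+07 ≈ 51.31
Gain = 20 log₁₀(51.31) ≈ 34.20 dB
∠T = 163.48° − 177.30° = -13.82°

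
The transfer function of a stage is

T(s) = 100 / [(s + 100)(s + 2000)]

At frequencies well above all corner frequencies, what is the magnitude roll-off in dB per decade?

Each pole contributes −20 dB/decade at high frequency; each zero contributes +20 dB/decade.
Net: 0 zero(s) − 2 pole(s) → -40 dB/decade.

-40 dB/decade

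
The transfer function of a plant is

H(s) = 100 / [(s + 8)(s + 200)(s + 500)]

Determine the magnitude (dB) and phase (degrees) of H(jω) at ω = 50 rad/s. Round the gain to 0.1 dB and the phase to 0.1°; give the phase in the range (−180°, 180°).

At s = jω = j50:
pole (s+8): 8 + j50 → |·| = √(8²+50²) = √2564 ≈ 50.636, ∠ = arctan(50/8) ≈ 80.91°
pole (s+200): 200 + j50 → |·| = √(200²+50²) = √42500 ≈ 206.16, ∠ = arctan(50/200) ≈ 14.04°
pole (s+500): 500 + j50 → |·| = √(500²+50²) = √252500 ≈ 502.49, ∠ = arctan(50/500) ≈ 5.71°
|H| = 100 / 5.2456e+06 ≈ 1.9064e-05
Gain = 20 log₁₀(1.9064e-05) ≈ -94.40 dB
∠H = 0.00° − 100.66° = -100.66°

-94.4 dB, -100.7°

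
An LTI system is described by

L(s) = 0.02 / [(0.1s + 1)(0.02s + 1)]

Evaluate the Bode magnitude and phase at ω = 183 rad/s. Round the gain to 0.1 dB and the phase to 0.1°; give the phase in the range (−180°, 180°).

-70.8 dB, -161.6°

At ω = 183 rad/s:
pole (1 + j183·0.1) = 1 + j18.3 → |·| ≈ 18.327, ∠ ≈ 86.87°
pole (1 + j183·0.02) = 1 + j3.66 → |·| ≈ 3.7942, ∠ ≈ 74.72°
|L| = 0.02 · 1 / (18.327 · 3.7942) ≈ 0.00028762
Gain = 20 log₁₀(0.00028762) ≈ -70.82 dB
∠L = (0°) − (86.87° + 74.72°) = -161.59°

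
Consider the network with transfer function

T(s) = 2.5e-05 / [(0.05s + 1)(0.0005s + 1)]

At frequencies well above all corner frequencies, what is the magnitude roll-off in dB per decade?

-40 dB/decade

Each pole contributes −20 dB/decade at high frequency; each zero contributes +20 dB/decade.
Net: 0 zero(s) − 2 pole(s) → -40 dB/decade.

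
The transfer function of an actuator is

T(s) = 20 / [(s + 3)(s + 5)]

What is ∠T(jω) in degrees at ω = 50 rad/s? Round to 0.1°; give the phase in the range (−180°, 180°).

At s = jω = j50:
pole (s+3): 3 + j50 → |·| = √(3²+50²) = √2509 ≈ 50.09, ∠ = arctan(50/3) ≈ 86.57°
pole (s+5): 5 + j50 → |·| = √(5²+50²) = √2525 ≈ 50.249, ∠ = arctan(50/5) ≈ 84.29°
∠T = 0.00° − 170.86° = -170.86°

-170.9°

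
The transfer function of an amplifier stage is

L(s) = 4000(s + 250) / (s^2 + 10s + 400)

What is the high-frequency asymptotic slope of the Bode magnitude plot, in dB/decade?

Each pole contributes −20 dB/decade at high frequency; each zero contributes +20 dB/decade.
Net: 1 zero(s) − 2 pole(s) → -20 dB/decade.

-20 dB/decade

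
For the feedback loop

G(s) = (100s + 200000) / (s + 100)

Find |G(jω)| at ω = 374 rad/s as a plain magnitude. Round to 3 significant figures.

526

Substitute s = j374:
Numerator: 100(j374) + 200000 = 200000 + j37400
Denominator: (j374) + 100 = 100 + j374
|N| = √(200000² + 37400²) ≈ 2.0347e+05, ∠N ≈ 10.59°
|D| = √(100² + 374²) ≈ 387.14, ∠D ≈ 75.03°
|G| = 2.0347e+05 / 387.14 ≈ 525.57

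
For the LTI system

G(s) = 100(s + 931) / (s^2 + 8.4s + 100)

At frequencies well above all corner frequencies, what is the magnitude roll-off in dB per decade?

-20 dB/decade

Each pole contributes −20 dB/decade at high frequency; each zero contributes +20 dB/decade.
Net: 1 zero(s) − 2 pole(s) → -20 dB/decade.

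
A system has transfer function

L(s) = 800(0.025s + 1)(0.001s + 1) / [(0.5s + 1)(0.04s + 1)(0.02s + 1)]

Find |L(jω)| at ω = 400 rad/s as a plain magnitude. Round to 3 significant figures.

At ω = 400 rad/s:
zero (1 + j400·0.025) = 1 + j10 → |·| ≈ 10.05, ∠ ≈ 84.29°
zero (1 + j400·0.001) = 1 + j0.4 → |·| ≈ 1.077, ∠ ≈ 21.80°
pole (1 + j400·0.5) = 1 + j200 → |·| ≈ 200, ∠ ≈ 89.71°
pole (1 + j400·0.04) = 1 + j16 → |·| ≈ 16.031, ∠ ≈ 86.42°
pole (1 + j400·0.02) = 1 + j8 → |·| ≈ 8.0623, ∠ ≈ 82.87°
|L| = 800 · 10.05 · 1.077 / (200 · 16.031 · 8.0623) ≈ 0.33498

0.335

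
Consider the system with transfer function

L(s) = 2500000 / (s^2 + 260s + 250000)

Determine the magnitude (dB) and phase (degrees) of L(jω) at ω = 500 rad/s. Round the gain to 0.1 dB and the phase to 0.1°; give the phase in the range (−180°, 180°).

At s = jω = j500:
quadratic: (j500)² + 260·j500 + 250000 = 0 + j130000 → |·| ≈ 1.3e+05, ∠ ≈ 90.00°
|L| = 2500000 / 1.3e+05 ≈ 19.231
Gain = 20 log₁₀(19.231) ≈ 25.68 dB
∠L = 0.00° − 90.00° = -90.00°

25.7 dB, -90.0°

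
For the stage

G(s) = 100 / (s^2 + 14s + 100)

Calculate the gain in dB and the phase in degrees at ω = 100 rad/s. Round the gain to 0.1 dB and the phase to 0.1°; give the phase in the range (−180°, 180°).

At s = jω = j100:
quadratic: (j100)² + 14·j100 + 100 = -9900 + j1400 → |·| ≈ 9998.5, ∠ ≈ 171.95°
|G| = 100 / 9998.5 ≈ 0.010002
Gain = 20 log₁₀(0.010002) ≈ -40.00 dB
∠G = 0.00° − 171.95° = -171.95°

-40.0 dB, -172.0°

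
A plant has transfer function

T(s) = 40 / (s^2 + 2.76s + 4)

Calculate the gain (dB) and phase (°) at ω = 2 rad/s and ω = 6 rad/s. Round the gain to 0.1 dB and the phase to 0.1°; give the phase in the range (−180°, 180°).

At s = jω = j2:
quadratic: (j2)² + 2.76·j2 + 4 = 0 + j5.52 → |·| ≈ 5.52, ∠ ≈ 90.00°
|T| = 40 / 5.52 ≈ 7.2464
Gain = 20 log₁₀(7.2464) ≈ 17.20 dB
∠T = 0.00° − 90.00° = -90.00°

At s = jω = j6:
quadratic: (j6)² + 2.76·j6 + 4 = -32 + j16.56 → |·| ≈ 36.031, ∠ ≈ 152.64°
|T| = 40 / 36.031 ≈ 1.1102
Gain = 20 log₁₀(1.1102) ≈ 0.91 dB
∠T = 0.00° − 152.64° = -152.64°

ω = 2: 17.2 dB, -90.0°; ω = 6: 0.9 dB, -152.6°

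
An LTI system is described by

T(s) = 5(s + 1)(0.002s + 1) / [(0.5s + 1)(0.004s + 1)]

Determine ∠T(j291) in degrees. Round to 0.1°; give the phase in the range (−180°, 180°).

-18.9°

At ω = 291 rad/s:
zero (1 + j291·1) = 1 + j291 → |·| ≈ 291, ∠ ≈ 89.80°
zero (1 + j291·0.002) = 1 + j0.582 → |·| ≈ 1.157, ∠ ≈ 30.20°
pole (1 + j291·0.5) = 1 + j145.5 → |·| ≈ 145.5, ∠ ≈ 89.61°
pole (1 + j291·0.004) = 1 + j1.164 → |·| ≈ 1.5346, ∠ ≈ 49.33°
∠T = (89.80° + 30.20°) − (89.61° + 49.33°) = -18.94°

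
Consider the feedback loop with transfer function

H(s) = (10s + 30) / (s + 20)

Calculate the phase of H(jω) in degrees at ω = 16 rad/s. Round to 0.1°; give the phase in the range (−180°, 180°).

40.7°

Substitute s = j16:
Numerator: 10(j16) + 30 = 30 + j160
Denominator: (j16) + 20 = 20 + j16
|N| = √(30² + 160²) ≈ 162.79, ∠N ≈ 79.38°
|D| = √(20² + 16²) ≈ 25.612, ∠D ≈ 38.66°
∠H = 79.38° − 38.66° = 40.72°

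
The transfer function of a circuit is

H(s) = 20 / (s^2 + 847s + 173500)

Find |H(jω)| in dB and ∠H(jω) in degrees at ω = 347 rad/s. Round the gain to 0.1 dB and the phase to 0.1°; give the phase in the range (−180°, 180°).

-83.5 dB, -79.8°

Substitute s = j347:
Numerator: 20 = 20 + j0
Denominator: (j347)^2 + 847(j347) + 173500 = 53091 + j293909
|N| = √(20² + 0²) ≈ 20, ∠N ≈ 0.00°
|D| = √(53091² + 293909²) ≈ 2.9867e+05, ∠D ≈ 79.76°
|H| = 20 / 2.9867e+05 ≈ 6.6964e-05
Gain = 20 log₁₀(6.6964e-05) ≈ -83.48 dB
∠H = 0.00° − 79.76° = -79.76°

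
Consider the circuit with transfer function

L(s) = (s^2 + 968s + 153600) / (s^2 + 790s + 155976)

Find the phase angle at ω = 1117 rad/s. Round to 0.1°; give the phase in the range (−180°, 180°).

-5.7°

Substitute s = j1117:
Numerator: (j1117)^2 + 968(j1117) + 153600 = -1094089 + j1081256
Denominator: (j1117)^2 + 790(j1117) + 155976 = -1091713 + j882430
|N| = √(1094089² + 1081256²) ≈ 1.5382e+06, ∠N ≈ 135.34°
|D| = √(1091713² + 882430²) ≈ 1.4038e+06, ∠D ≈ 141.05°
∠L = 135.34° − 141.05° = -5.71°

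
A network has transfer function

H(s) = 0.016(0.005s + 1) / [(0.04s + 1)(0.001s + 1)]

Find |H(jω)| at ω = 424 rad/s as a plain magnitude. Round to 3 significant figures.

At ω = 424 rad/s:
zero (1 + j424·0.005) = 1 + j2.12 → |·| ≈ 2.344, ∠ ≈ 64.75°
pole (1 + j424·0.04) = 1 + j16.96 → |·| ≈ 16.989, ∠ ≈ 86.63°
pole (1 + j424·0.001) = 1 + j0.424 → |·| ≈ 1.0862, ∠ ≈ 22.98°
|H| = 0.016 · 2.344 / (16.989 · 1.0862) ≈ 0.0020324

0.00203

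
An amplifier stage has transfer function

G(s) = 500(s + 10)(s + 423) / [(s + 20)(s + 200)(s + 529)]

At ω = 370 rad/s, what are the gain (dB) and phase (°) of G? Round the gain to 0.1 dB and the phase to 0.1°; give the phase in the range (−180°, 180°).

At s = jω = j370:
zero (s+10): 10 + j370 → |·| = √(10²+370²) = √137000 ≈ 370.14, ∠ = arctan(370/10) ≈ 88.45°
zero (s+423): 423 + j370 → |·| = √(423²+370²) = √315829 ≈ 561.99, ∠ = arctan(370/423) ≈ 41.18°
pole (s+20): 20 + j370 → |·| = √(20²+370²) = √137300 ≈ 370.54, ∠ = arctan(370/20) ≈ 86.91°
pole (s+200): 200 + j370 → |·| = √(200²+370²) = √176900 ≈ 420.59, ∠ = arctan(370/200) ≈ 61.61°
pole (s+529): 529 + j370 → |·| = √(529²+370²) = √416741 ≈ 645.55, ∠ = arctan(370/529) ≈ 34.97°
|G| = 500 · 2.0801e+05 / 1.0061e+08 ≈ 1.0337
Gain = 20 log₁₀(1.0337) ≈ 0.29 dB
∠G = 129.63° − 183.49° = -53.86°

0.3 dB, -53.9°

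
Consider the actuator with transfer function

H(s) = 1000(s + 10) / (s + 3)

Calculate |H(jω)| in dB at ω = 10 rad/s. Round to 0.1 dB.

62.6 dB

At s = jω = j10:
zero (s+10): 10 + j10 → |·| = √(10²+10²) = √200 ≈ 14.142, ∠ = arctan(10/10) ≈ 45.00°
pole (s+3): 3 + j10 → |·| = √(3²+10²) = √109 ≈ 10.44, ∠ = arctan(10/3) ≈ 73.30°
|H| = 1000 · 14.142 / 10.44 ≈ 1354.6
Gain = 20 log₁₀(1354.6) ≈ 62.64 dB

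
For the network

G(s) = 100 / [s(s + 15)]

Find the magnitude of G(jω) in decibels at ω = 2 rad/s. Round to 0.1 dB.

At s = jω = j2:
pole (s+15): 15 + j2 → |·| = √(15²+2²) = √229 ≈ 15.133, ∠ = arctan(2/15) ≈ 7.59°
pole at origin: |s| = 2, ∠ = 90.00° (in denominator)
|G| = 100 / 30.266 ≈ 3.304
Gain = 20 log₁₀(3.304) ≈ 10.38 dB

10.4 dB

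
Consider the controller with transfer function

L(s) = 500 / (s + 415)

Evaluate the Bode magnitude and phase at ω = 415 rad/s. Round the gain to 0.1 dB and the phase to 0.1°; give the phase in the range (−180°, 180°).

Substitute s = j415:
Numerator: 500 = 500 + j0
Denominator: (j415) + 415 = 415 + j415
|N| = √(500² + 0²) ≈ 500, ∠N ≈ 0.00°
|D| = √(415² + 415²) ≈ 586.9, ∠D ≈ 45.00°
|L| = 500 / 586.9 ≈ 0.85193
Gain = 20 log₁₀(0.85193) ≈ -1.39 dB
∠L = 0.00° − 45.00° = -45.00°

-1.4 dB, -45.0°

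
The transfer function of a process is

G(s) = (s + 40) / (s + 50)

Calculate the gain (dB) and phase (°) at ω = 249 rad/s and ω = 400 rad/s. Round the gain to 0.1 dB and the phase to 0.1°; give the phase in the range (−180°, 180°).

ω = 249: -0.1 dB, 2.2°; ω = 400: -0.0 dB, 1.4°

Substitute s = j249:
Numerator: (j249) + 40 = 40 + j249
Denominator: (j249) + 50 = 50 + j249
|N| = √(40² + 249²) ≈ 252.19, ∠N ≈ 80.87°
|D| = √(50² + 249²) ≈ 253.97, ∠D ≈ 78.65°
|G| = 252.19 / 253.97 ≈ 0.99299
Gain = 20 log₁₀(0.99299) ≈ -0.06 dB
∠G = 80.87° − 78.65° = 2.22°

Substitute s = j400:
Numerator: (j400) + 40 = 40 + j400
Denominator: (j400) + 50 = 50 + j400
|N| = √(40² + 400²) ≈ 402, ∠N ≈ 84.29°
|D| = √(50² + 400²) ≈ 403.11, ∠D ≈ 82.87°
|G| = 402 / 403.11 ≈ 0.99725
Gain = 20 log₁₀(0.99725) ≈ -0.02 dB
∠G = 84.29° − 82.87° = 1.42°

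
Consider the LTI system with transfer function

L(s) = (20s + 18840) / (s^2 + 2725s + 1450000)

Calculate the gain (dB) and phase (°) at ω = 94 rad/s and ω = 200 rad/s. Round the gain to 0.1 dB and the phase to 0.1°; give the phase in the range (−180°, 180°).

ω = 94: -37.8 dB, -4.4°; ω = 200: -37.9 dB, -9.1°

Substitute s = j94:
Numerator: 20(j94) + 18840 = 18840 + j1880
Denominator: (j94)^2 + 2725(j94) + 1450000 = 1441164 + j256150
|N| = √(18840² + 1880²) ≈ 18934, ∠N ≈ 5.70°
|D| = √(1441164² + 256150²) ≈ 1.4638e+06, ∠D ≈ 10.08°
|L| = 18934 / 1.4638e+06 ≈ 0.012935
Gain = 20 log₁₀(0.012935) ≈ -37.76 dB
∠L = 5.70° − 10.08° = -4.38°

Substitute s = j200:
Numerator: 20(j200) + 18840 = 18840 + j4000
Denominator: (j200)^2 + 2725(j200) + 1450000 = 1410000 + j545000
|N| = √(18840² + 4000²) ≈ 19260, ∠N ≈ 11.99°
|D| = √(1410000² + 545000²) ≈ 1.5117e+06, ∠D ≈ 21.13°
|L| = 19260 / 1.5117e+06 ≈ 0.012741
Gain = 20 log₁₀(0.012741) ≈ -37.90 dB
∠L = 11.99° − 21.13° = -9.14°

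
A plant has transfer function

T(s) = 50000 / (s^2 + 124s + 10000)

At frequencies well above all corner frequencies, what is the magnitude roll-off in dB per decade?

Each pole contributes −20 dB/decade at high frequency; each zero contributes +20 dB/decade.
Net: 0 zero(s) − 2 pole(s) → -40 dB/decade.

-40 dB/decade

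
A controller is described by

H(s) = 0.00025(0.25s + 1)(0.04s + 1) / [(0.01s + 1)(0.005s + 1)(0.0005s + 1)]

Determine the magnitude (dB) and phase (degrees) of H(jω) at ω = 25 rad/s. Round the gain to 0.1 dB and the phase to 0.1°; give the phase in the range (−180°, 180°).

-53.3 dB, 104.0°

At ω = 25 rad/s:
zero (1 + j25·0.25) = 1 + j6.25 → |·| ≈ 6.3295, ∠ ≈ 80.91°
zero (1 + j25·0.04) = 1 + j1 → |·| ≈ 1.4142, ∠ ≈ 45.00°
pole (1 + j25·0.01) = 1 + j0.25 → |·| ≈ 1.0308, ∠ ≈ 14.04°
pole (1 + j25·0.005) = 1 + j0.125 → |·| ≈ 1.0078, ∠ ≈ 7.13°
pole (1 + j25·0.0005) = 1 + j0.0125 → |·| ≈ 1.0001, ∠ ≈ 0.72°
|H| = 0.00025 · 6.3295 · 1.4142 / (1.0308 · 1.0078 · 1.0001) ≈ 0.0021539
Gain = 20 log₁₀(0.0021539) ≈ -53.34 dB
∠H = (80.91° + 45.00°) − (14.04° + 7.13° + 0.72°) = 104.02°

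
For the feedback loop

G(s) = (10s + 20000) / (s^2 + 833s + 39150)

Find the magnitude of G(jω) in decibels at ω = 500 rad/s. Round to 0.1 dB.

-27.1 dB

Substitute s = j500:
Numerator: 10(j500) + 20000 = 20000 + j5000
Denominator: (j500)^2 + 833(j500) + 39150 = -210850 + j416500
|N| = √(20000² + 5000²) ≈ 20616, ∠N ≈ 14.04°
|D| = √(210850² + 416500²) ≈ 4.6683e+05, ∠D ≈ 116.85°
|G| = 20616 / 4.6683e+05 ≈ 0.044162
Gain = 20 log₁₀(0.044162) ≈ -27.10 dB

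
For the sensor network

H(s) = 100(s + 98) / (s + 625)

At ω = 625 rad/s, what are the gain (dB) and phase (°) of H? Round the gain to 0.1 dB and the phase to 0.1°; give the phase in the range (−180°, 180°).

37.1 dB, 36.1°

At s = jω = j625:
zero (s+98): 98 + j625 → |·| = √(98²+625²) = √400229 ≈ 632.64, ∠ = arctan(625/98) ≈ 81.09°
pole (s+625): 625 + j625 → |·| = √(625²+625²) = √781250 ≈ 883.88, ∠ = arctan(625/625) ≈ 45.00°
|H| = 100 · 632.64 / 883.88 ≈ 71.575
Gain = 20 log₁₀(71.575) ≈ 37.10 dB
∠H = 81.09° − 45.00° = 36.09°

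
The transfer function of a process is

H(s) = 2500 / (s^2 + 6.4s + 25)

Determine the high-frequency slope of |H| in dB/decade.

Each pole contributes −20 dB/decade at high frequency; each zero contributes +20 dB/decade.
Net: 0 zero(s) − 2 pole(s) → -40 dB/decade.

-40 dB/decade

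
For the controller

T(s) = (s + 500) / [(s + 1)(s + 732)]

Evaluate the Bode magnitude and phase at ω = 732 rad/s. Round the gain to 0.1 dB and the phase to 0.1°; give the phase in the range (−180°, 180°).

-58.6 dB, -79.3°

At s = jω = j732:
zero (s+500): 500 + j732 → |·| = √(500²+732²) = √785824 ≈ 886.47, ∠ = arctan(732/500) ≈ 55.66°
pole (s+1): 1 + j732 → |·| = √(1²+732²) = √535825 ≈ 732, ∠ = arctan(732/1) ≈ 89.92°
pole (s+732): 732 + j732 → |·| = √(732²+732²) = √1071648 ≈ 1035.2, ∠ = arctan(732/732) ≈ 45.00°
|T| = 1 · 886.47 / 7.5777e+05 ≈ 0.0011698
Gain = 20 log₁₀(0.0011698) ≈ -58.64 dB
∠T = 55.66° − 134.92° = -79.26°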